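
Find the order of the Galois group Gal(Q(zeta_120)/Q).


|Gal(Q(zeta_120)/Q)| = phi(120)
= 32

32


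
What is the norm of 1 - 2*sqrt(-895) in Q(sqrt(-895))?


N(a + b*sqrt(d)) = a^2 - d*b^2
= (1)^2 - (-895)*(-2)^2
= 1 + 3580
= 3581

3581


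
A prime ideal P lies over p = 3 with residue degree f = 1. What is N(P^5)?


N(P^a) = p^(a*f)
= 3^(5*1)
= 3^5
= 243

243


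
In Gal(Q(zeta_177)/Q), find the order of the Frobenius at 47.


The Frobenius at p in Gal(Q(zeta_n)/Q) = (Z/nZ)* is the class of p, so its order is ord_177(47), the smallest k >= 1 with 47^k = 1 mod 177.
n = 177 = 3 * 59, phi(177) = 116; the order divides phi(n).
Divisors of 116: 1, 2, 4, 29, 58, 116
Repeated squaring mod 177: 47^1 = 47, 47^2 = 85, 47^4 = 145, 47^8 = 139, 47^16 = 28, 47^32 = 76, 47^64 = 112
Test divisors in increasing order:
  k=1: 47^1 = 47 mod 177
  k=2: 47^2 = 85 mod 177
  k=4: 47^4 = 145 mod 177
  k=29: 47^29 = 28 * 139 * 145 * 47 = 176 mod 177
  k=58: 47^58 = 76 * 28 * 139 * 85 = 1 mod 177  <- first divisor giving 1
Order = 58

58


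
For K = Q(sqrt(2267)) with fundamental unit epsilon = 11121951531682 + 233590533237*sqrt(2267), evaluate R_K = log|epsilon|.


epsilon = 11121951531682 + 233590533237*sqrt(2267)
= 2.2244e+13
R = ln(2.2244e+13)
= 30.7331

30.7331


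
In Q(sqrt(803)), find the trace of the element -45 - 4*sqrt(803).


Tr(a + b*sqrt(d)) = (a + b*sqrt(d)) + (a - b*sqrt(d)) = 2a
= 2 * (-45)
= -90

-90


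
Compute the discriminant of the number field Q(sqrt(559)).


For K = Q(sqrt(d)) with d squarefree: disc(K) = d if d = 1 mod 4, and disc(K) = 4d if d = 2 or 3 mod 4.
Here d = 559, and d mod 4 = 3.
d = 3 mod 4, not 1 (O_K = Z[sqrt(d)]), so disc(K) = 4d = 4 * (559) = 2236

2236


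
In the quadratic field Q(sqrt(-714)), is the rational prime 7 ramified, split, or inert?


K = Q(sqrt(-714)). Since d mod 4 = 2, disc(K) = -2856.
Check p | disc: -2856 mod 7 = 0.
p divides disc, so p ramifies: (p) = P^2 with e=2, f=1, g=1.
Therefore p is ramified.

ramified


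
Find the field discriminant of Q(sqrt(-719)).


For K = Q(sqrt(d)) with d squarefree: disc(K) = d if d = 1 mod 4, and disc(K) = 4d if d = 2 or 3 mod 4.
Here d = -719, and d mod 4 = 1.
d = 1 mod 4 (O_K = Z[(1+sqrt(d))/2]), so disc(K) = d = -719

-719


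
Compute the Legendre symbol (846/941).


p = 941 is prime, so compute (846/941) with the reciprocity algorithm (Jacobi-symbol steps: pull out 2s via (2/n), flip via reciprocity, reduce):
  pull out 2: (2/941) = -1  (since 941 mod 8 = 5)
  reciprocity: (423/941) -> +(941/423)
  reduce: (95/423)
  reciprocity: (95/423) -> -(423/95)
  reduce: (43/95)
  reciprocity: (43/95) -> -(95/43)
  reduce: (9/43)
  reciprocity: (9/43) -> +(43/9)
  reduce: (7/9)
  reciprocity: (7/9) -> +(9/7)
  reduce: (2/7)
  pull out 2: (2/7) = +1  (since 7 mod 8 = 7)
  (1/7) = 1
Product of signs = -1
(846/941) = -1

-1


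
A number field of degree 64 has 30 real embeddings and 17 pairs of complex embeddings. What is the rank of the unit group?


By Dirichlet's unit theorem:
rank = r1 + r2 - 1
= 30 + 17 - 1
= 46

46


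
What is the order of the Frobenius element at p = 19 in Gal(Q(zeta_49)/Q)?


The Frobenius at p in Gal(Q(zeta_n)/Q) = (Z/nZ)* is the class of p, so its order is ord_49(19), the smallest k >= 1 with 19^k = 1 mod 49.
n = 49 = 7^2, phi(49) = 42; the order divides phi(n).
Divisors of 42: 1, 2, 3, 6, 7, 14, 21, 42
Repeated squaring mod 49: 19^1 = 19, 19^2 = 18, 19^4 = 30, 19^8 = 18, 19^16 = 30, 19^32 = 18
Test divisors in increasing order:
  k=1: 19^1 = 19 mod 49
  k=2: 19^2 = 18 mod 49
  k=3: 19^3 = 18 * 19 = 48 mod 49
  k=6: 19^6 = 30 * 18 = 1 mod 49  <- first divisor giving 1
Order = 6

6


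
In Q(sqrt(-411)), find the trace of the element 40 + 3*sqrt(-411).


Tr(a + b*sqrt(d)) = (a + b*sqrt(d)) + (a - b*sqrt(d)) = 2a
= 2 * (40)
= 80

80


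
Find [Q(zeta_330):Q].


The degree equals Euler's totient phi(330).
330 = 2 * 3 * 5 * 11
phi(330) = 80

80


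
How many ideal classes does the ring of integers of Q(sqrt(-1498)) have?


K = Q(sqrt(-1498)). d mod 4 = 2, so D = disc(K) = 4d = -5992
h(K) equals the number of primitive reduced positive-definite forms (a, b, c) = a*x^2 + b*x*y + c*y^2 with b^2 - 4ac = D,
where reduced means |b| <= a <= c, with b >= 0 whenever |b| = a or a = c, and primitive means gcd(a, b, c) = 1.
Reduced forces 3a^2 <= |D| = 5992, so 1 <= a <= 44; b must have the parity of D, and c = (b^2 - D)/(4a) must be an integer >= a.
Enumerate a = 1..44, b in [-a, a]:
  a=1: (1, 0, 1498)  [1]
  a=2: (2, 0, 749)  [1]
  a=3..6: none
  a=7: (7, 0, 214)  [1]
  a=8..10: none
  a=11: (11, -6, 137), (11, 6, 137)  [2]
  a=12: none
  a=13: (13, -12, 118), (13, 12, 118)  [2]
  a=14: (14, 0, 107)  [1]
  a=15..16: none
  a=17: (17, -14, 91), (17, 14, 91)  [2]
  a=18..21: none
  a=22: (22, -16, 71), (22, 16, 71)  [2]
  a=23..25: none
  a=26: (26, -12, 59), (26, 12, 59)  [2]
  a=27..33: none
  a=34: (34, -20, 47), (34, 20, 47)  [2]
  a=35..44: none
Total reduced forms: 1 + 1 + 1 + 2 + 2 + 1 + 2 + 2 + 2 + 2 = 16
h = 16

16


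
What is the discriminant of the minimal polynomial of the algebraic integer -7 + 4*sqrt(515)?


The element -7 + 4*sqrt(515) has minimal polynomial:
x^2 + 14*x - 8191
Discriminant = (14)^2 - 4*(-8191)
= 196 + 32764
= 32960

32960


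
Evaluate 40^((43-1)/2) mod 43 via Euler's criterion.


p = 43 is prime and the exponent is (p-1)/2 = 21, so by Euler's criterion 40^21 = (40/43) = +1 or -1 mod 43.
Compute by square-and-multiply:
  21 = 16 + 4 + 1 (binary 10101)
  Repeated squaring mod 43: 40^1 = 40, 40^2 = 9, 40^4 = 38, 40^8 = 25, 40^16 = 23
  40^21 = 40^16 * 40^4 * 40^1 = 23 * 38 * 40 mod 43
    23 * 38 = 874 = 14 mod 43
    14 * 40 = 560 = 1 mod 43
  40^21 = 1 mod 43
Result 1: 40 is a quadratic residue mod 43.
40^21 mod 43 = 1

1


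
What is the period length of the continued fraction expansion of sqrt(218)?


Run the CF algorithm for sqrt(218).
a_0 = floor(sqrt(218)) = 14; set m_0=0, q_0=1.
Recurrence: m' = q*a - m,  q' = (d - m'^2)/q,  a' = floor((a_0 + m')/q').
  step 1: m=14, q=22, a=1
  step 2: m=8, q=7, a=3
  step 3: m=13, q=7, a=3
  step 4: m=8, q=22, a=1
  step 5: m=14, q=1, a=28
a_5 = 2*a_0 = 28, so the period closes here.
sqrt(218) = [14; 1, 3, 3, 1, 28]
Period length = 5

5


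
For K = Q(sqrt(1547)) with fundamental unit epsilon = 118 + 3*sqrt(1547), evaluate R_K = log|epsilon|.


epsilon = 118 + 3*sqrt(1547)
= 235.9958
R = ln(235.9958)
= 5.4638

5.4638


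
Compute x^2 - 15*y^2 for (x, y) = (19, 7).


x^2 - d*y^2
= 19^2 - 15*7^2
= 361 - 735
= -374

-374


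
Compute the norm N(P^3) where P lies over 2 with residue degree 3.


N(P^a) = p^(a*f)
= 2^(3*3)
= 2^9
= 512

512


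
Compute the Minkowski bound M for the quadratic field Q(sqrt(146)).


d = 146, d mod 4 = 2, so disc(K) = 4d = 584; |disc(K)| = 584
Real quadratic field, so n = 2, s = r2 = 0, r1 = 2
M = (n!/n^n) * (4/pi)^s * sqrt(|disc(K)|) = (2!/2^2) * (4/pi)^0 * sqrt(584)
= 0.5 * 1.000000 * 24.166092
= 12.0830

12.0830


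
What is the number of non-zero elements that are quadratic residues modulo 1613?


For prime p, the number of non-zero quadratic residues is (p-1)/2.
= (1613-1)/2
= 806

806


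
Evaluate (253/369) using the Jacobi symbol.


Compute (253/369) via quadratic reciprocity:
  reciprocity: (253/369) -> +(369/253)
  reduce: (116/253)
  pull out 2: (2/253) = -1  (since 253 mod 8 = 5)
  pull out 2: (2/253) = -1  (since 253 mod 8 = 5)
  reciprocity: (29/253) -> +(253/29)
  reduce: (21/29)
  reciprocity: (21/29) -> +(29/21)
  reduce: (8/21)
  pull out 2: (2/21) = -1  (since 21 mod 8 = 5)
  pull out 2: (2/21) = -1  (since 21 mod 8 = 5)
  pull out 2: (2/21) = -1  (since 21 mod 8 = 5)
  (1/21) = 1
Product of signs = -1

-1


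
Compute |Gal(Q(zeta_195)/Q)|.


|Gal(Q(zeta_195)/Q)| = phi(195)
= 96

96


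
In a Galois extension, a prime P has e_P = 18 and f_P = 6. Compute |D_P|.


|D_P| = e * f
= 18 * 6
= 108

108


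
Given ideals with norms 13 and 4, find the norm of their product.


N(IJ) = N(I) * N(J)
= 13 * 4
= 52

52


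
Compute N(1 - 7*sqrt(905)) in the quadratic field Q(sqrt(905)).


N(a + b*sqrt(d)) = a^2 - d*b^2
= (1)^2 - (905)*(-7)^2
= 1 - 44345
= -44344

-44344


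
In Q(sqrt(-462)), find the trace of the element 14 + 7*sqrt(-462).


Tr(a + b*sqrt(d)) = (a + b*sqrt(d)) + (a - b*sqrt(d)) = 2a
= 2 * (14)
= 28

28


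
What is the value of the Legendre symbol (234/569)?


p = 569 is prime, so compute (234/569) with the reciprocity algorithm (Jacobi-symbol steps: pull out 2s via (2/n), flip via reciprocity, reduce):
  pull out 2: (2/569) = +1  (since 569 mod 8 = 1)
  reciprocity: (117/569) -> +(569/117)
  reduce: (101/117)
  reciprocity: (101/117) -> +(117/101)
  reduce: (16/101)
  pull out 2: (2/101) = -1  (since 101 mod 8 = 5)
  pull out 2: (2/101) = -1  (since 101 mod 8 = 5)
  pull out 2: (2/101) = -1  (since 101 mod 8 = 5)
  pull out 2: (2/101) = -1  (since 101 mod 8 = 5)
  (1/101) = 1
Product of signs = 1
(234/569) = 1

1


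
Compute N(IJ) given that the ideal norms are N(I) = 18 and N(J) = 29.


N(IJ) = N(I) * N(J)
= 18 * 29
= 522

522


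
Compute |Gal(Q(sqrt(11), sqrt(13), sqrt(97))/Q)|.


The 3 square roots of distinct primes are multiplicatively independent over Q,
so [K:Q] = 2^3 and Gal(K/Q) is isomorphic to (Z/2Z)^3.
|Gal| = 2^3 = 8

8


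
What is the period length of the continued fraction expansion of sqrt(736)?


Run the CF algorithm for sqrt(736).
a_0 = floor(sqrt(736)) = 27; set m_0=0, q_0=1.
Recurrence: m' = q*a - m,  q' = (d - m'^2)/q,  a' = floor((a_0 + m')/q').
  step 1: m=27, q=7, a=7
  step 2: m=22, q=36, a=1
  step 3: m=14, q=15, a=2
  step 4: m=16, q=32, a=1
  step 5: m=16, q=15, a=2
  step 6: m=14, q=36, a=1
  step 7: m=22, q=7, a=7
  step 8: m=27, q=1, a=54
a_8 = 2*a_0 = 54, so the period closes here.
sqrt(736) = [27; 7, 1, 2, 1, 2, 1, 7, 54]
Period length = 8

8


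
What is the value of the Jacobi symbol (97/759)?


Compute (97/759) via quadratic reciprocity:
  reciprocity: (97/759) -> +(759/97)
  reduce: (80/97)
  pull out 2: (2/97) = +1  (since 97 mod 8 = 1)
  pull out 2: (2/97) = +1  (since 97 mod 8 = 1)
  pull out 2: (2/97) = +1  (since 97 mod 8 = 1)
  pull out 2: (2/97) = +1  (since 97 mod 8 = 1)
  reciprocity: (5/97) -> +(97/5)
  reduce: (2/5)
  pull out 2: (2/5) = -1  (since 5 mod 8 = 5)
  (1/5) = 1
Product of signs = -1

-1


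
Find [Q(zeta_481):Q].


The degree equals Euler's totient phi(481).
481 = 13 * 37
phi(481) = 432

432


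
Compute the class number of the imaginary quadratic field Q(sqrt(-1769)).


K = Q(sqrt(-1769)). d mod 4 = 3, so D = disc(K) = 4d = -7076
h(K) equals the number of primitive reduced positive-definite forms (a, b, c) = a*x^2 + b*x*y + c*y^2 with b^2 - 4ac = D,
where reduced means |b| <= a <= c, with b >= 0 whenever |b| = a or a = c, and primitive means gcd(a, b, c) = 1.
Reduced forces 3a^2 <= |D| = 7076, so 1 <= a <= 48; b must have the parity of D, and c = (b^2 - D)/(4a) must be an integer >= a.
Enumerate a = 1..48, b in [-a, a]:
  a=1: (1, 0, 1769)  [1]
  a=2: (2, 2, 885)  [1]
  a=3: (3, -2, 590), (3, 2, 590)  [2]
  a=4: none
  a=5: (5, -2, 354), (5, 2, 354)  [2]
  a=6: (6, -2, 295), (6, 2, 295)  [2]
  a=7: (7, -6, 254), (7, 6, 254)  [2]
  a=8: none
  a=9: (9, -4, 197), (9, 4, 197)  [2]
  a=10: (10, -2, 177), (10, 2, 177)  [2]
  a=11..12: none
  a=13: (13, -10, 138), (13, 10, 138)  [2]
  a=14: (14, -6, 127), (14, 6, 127)  [2]
  a=15: (15, -8, 119), (15, -2, 118), (15, 2, 118), (15, 8, 119)  [4]
  a=16: none
  a=17: (17, -8, 105), (17, 8, 105)  [2]
  a=18: (18, -14, 101), (18, 14, 101)  [2]
  a=19: (19, -12, 95), (19, 12, 95)  [2]
  a=20: none
  a=21: (21, -20, 89), (21, -8, 85), (21, 8, 85), (21, 20, 89)  [4]
  a=22: none
  a=23: (23, -10, 78), (23, 10, 78)  [2]
  a=24: none
  a=25: (25, -18, 74), (25, 18, 74)  [2]
  a=26: (26, -10, 69), (26, 10, 69)  [2]
  a=27: (27, -22, 70), (27, 22, 70)  [2]
  a=28: none
  a=29: (29, 0, 61)  [1]
  a=30: (30, -22, 63), (30, -2, 59), (30, 2, 59), (30, 22, 63)  [4]
  a=31..33: none
  a=34: (34, -26, 57), (34, 26, 57)  [2]
  a=35: (35, -22, 54), (35, -8, 51), (35, 8, 51), (35, 22, 54)  [4]
  a=36: none
  a=37: (37, -18, 50), (37, 18, 50)  [2]
  a=38: (38, -26, 51), (38, 26, 51)  [2]
  a=39: (39, -16, 47), (39, -10, 46), (39, 10, 46), (39, 16, 47)  [4]
  a=40..41: none
  a=42: (42, -34, 49), (42, -22, 45), (42, 22, 45), (42, 34, 49)  [4]
  a=43..44: none
  a=45: (45, 32, 45)  [1]
  a=46..48: none
Total reduced forms: 1 + 1 + 2 + 2 + 2 + 2 + 2 + 2 + 2 + 2 + 4 + 2 + 2 + 2 + 4 + 2 + 2 + 2 + 2 + 1 + 4 + 2 + 4 + 2 + 2 + 4 + 4 + 1 = 64
h = 64

64


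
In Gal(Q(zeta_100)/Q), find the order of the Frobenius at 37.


The Frobenius at p in Gal(Q(zeta_n)/Q) = (Z/nZ)* is the class of p, so its order is ord_100(37), the smallest k >= 1 with 37^k = 1 mod 100.
n = 100 = 2^2 * 5^2, phi(100) = 40; the order divides phi(n).
Divisors of 40: 1, 2, 4, 5, 8, 10, 20, 40
Repeated squaring mod 100: 37^1 = 37, 37^2 = 69, 37^4 = 61, 37^8 = 21, 37^16 = 41, 37^32 = 81
Test divisors in increasing order:
  k=1: 37^1 = 37 mod 100
  k=2: 37^2 = 69 mod 100
  k=4: 37^4 = 61 mod 100
  k=5: 37^5 = 61 * 37 = 57 mod 100
  k=8: 37^8 = 21 mod 100
  k=10: 37^10 = 21 * 69 = 49 mod 100
  k=20: 37^20 = 41 * 61 = 1 mod 100  <- first divisor giving 1
Order = 20

20


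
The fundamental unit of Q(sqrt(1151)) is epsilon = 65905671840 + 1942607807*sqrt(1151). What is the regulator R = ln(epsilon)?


epsilon = 65905671840 + 1942607807*sqrt(1151)
= 1.3181e+11
R = ln(1.3181e+11)
= 25.6046

25.6046


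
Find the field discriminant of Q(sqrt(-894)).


For K = Q(sqrt(d)) with d squarefree: disc(K) = d if d = 1 mod 4, and disc(K) = 4d if d = 2 or 3 mod 4.
Here d = -894, and d mod 4 = 2.
d = 2 mod 4, not 1 (O_K = Z[sqrt(d)]), so disc(K) = 4d = 4 * (-894) = -3576

-3576


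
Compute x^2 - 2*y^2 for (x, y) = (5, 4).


x^2 - d*y^2
= 5^2 - 2*4^2
= 25 - 32
= -7

-7


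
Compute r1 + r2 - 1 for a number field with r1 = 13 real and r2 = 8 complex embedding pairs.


By Dirichlet's unit theorem:
rank = r1 + r2 - 1
= 13 + 8 - 1
= 20

20


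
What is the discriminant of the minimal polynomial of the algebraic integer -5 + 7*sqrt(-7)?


The element -5 + 7*sqrt(-7) has minimal polynomial:
x^2 + 10*x + 368
Discriminant = (10)^2 - 4*(368)
= 100 - 1472
= -1372

-1372


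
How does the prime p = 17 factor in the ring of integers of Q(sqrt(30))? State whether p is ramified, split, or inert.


K = Q(sqrt(30)). Since d mod 4 = 2, disc(K) = 120.
Check p | disc: 120 mod 17 = 1.
p does not divide disc. Compute Legendre symbol (d/p):
13^((17-1)/2) mod 17 = 1
(d/p) = 1, so p splits: (p) = P*P' with e=1, f=1, g=2.
Therefore p is split.

split


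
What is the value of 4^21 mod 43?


p = 43 is prime and the exponent is (p-1)/2 = 21, so by Euler's criterion 4^21 = (4/43) = +1 or -1 mod 43.
Compute by square-and-multiply:
  21 = 16 + 4 + 1 (binary 10101)
  Repeated squaring mod 43: 4^1 = 4, 4^2 = 16, 4^4 = 41, 4^8 = 4, 4^16 = 16
  4^21 = 4^16 * 4^4 * 4^1 = 16 * 41 * 4 mod 43
    16 * 41 = 656 = 11 mod 43
    11 * 4 = 44 = 1 mod 43
  4^21 = 1 mod 43
Result 1: 4 is a quadratic residue mod 43.
4^21 mod 43 = 1

1


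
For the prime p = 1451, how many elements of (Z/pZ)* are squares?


For prime p, the number of non-zero quadratic residues is (p-1)/2.
= (1451-1)/2
= 725

725


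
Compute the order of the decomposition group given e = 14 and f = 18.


|D_P| = e * f
= 14 * 18
= 252

252


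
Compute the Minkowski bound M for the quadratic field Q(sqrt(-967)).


d = -967, d mod 4 = 1, so disc(K) = d = -967; |disc(K)| = 967
Imaginary quadratic field, so n = 2, s = r2 = 1, r1 = 0
M = (n!/n^n) * (4/pi)^s * sqrt(|disc(K)|) = (2!/2^2) * (4/pi)^1 * sqrt(967)
= 0.5 * 1.273240 * 31.096624
= 19.7967

19.7967


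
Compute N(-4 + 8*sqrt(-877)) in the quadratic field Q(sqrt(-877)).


N(a + b*sqrt(d)) = a^2 - d*b^2
= (-4)^2 - (-877)*(8)^2
= 16 + 56128
= 56144

56144


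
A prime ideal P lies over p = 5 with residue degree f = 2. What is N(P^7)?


N(P^a) = p^(a*f)
= 5^(7*2)
= 5^14
= 6103515625

6103515625


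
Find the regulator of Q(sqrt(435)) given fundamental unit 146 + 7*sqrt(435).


epsilon = 146 + 7*sqrt(435)
= 291.9966
R = ln(291.9966)
= 5.6767

5.6767


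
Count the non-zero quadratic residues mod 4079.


For prime p, the number of non-zero quadratic residues is (p-1)/2.
= (4079-1)/2
= 2039

2039


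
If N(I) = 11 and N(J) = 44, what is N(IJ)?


N(IJ) = N(I) * N(J)
= 11 * 44
= 484

484


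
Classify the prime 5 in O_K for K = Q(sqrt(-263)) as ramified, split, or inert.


K = Q(sqrt(-263)). Since d mod 4 = 1, disc(K) = -263.
Check p | disc: -263 mod 5 = 2.
p does not divide disc. Compute Legendre symbol (d/p):
2^((5-1)/2) mod 5 = -1
(d/p) = -1, so p is inert: (p) stays prime with e=1, f=2, g=1.
Therefore p is inert.

inert


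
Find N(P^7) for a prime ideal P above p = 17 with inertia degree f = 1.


N(P^a) = p^(a*f)
= 17^(7*1)
= 17^7
= 410338673

410338673


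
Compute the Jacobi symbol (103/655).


Compute (103/655) via quadratic reciprocity:
  reciprocity: (103/655) -> -(655/103)
  reduce: (37/103)
  reciprocity: (37/103) -> +(103/37)
  reduce: (29/37)
  reciprocity: (29/37) -> +(37/29)
  reduce: (8/29)
  pull out 2: (2/29) = -1  (since 29 mod 8 = 5)
  pull out 2: (2/29) = -1  (since 29 mod 8 = 5)
  pull out 2: (2/29) = -1  (since 29 mod 8 = 5)
  (1/29) = 1
Product of signs = 1

1


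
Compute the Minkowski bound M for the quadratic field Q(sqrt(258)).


d = 258, d mod 4 = 2, so disc(K) = 4d = 1032; |disc(K)| = 1032
Real quadratic field, so n = 2, s = r2 = 0, r1 = 2
M = (n!/n^n) * (4/pi)^s * sqrt(|disc(K)|) = (2!/2^2) * (4/pi)^0 * sqrt(1032)
= 0.5 * 1.000000 * 32.124757
= 16.0624

16.0624


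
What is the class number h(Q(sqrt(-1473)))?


K = Q(sqrt(-1473)). d mod 4 = 3, so D = disc(K) = 4d = -5892
h(K) equals the number of primitive reduced positive-definite forms (a, b, c) = a*x^2 + b*x*y + c*y^2 with b^2 - 4ac = D,
where reduced means |b| <= a <= c, with b >= 0 whenever |b| = a or a = c, and primitive means gcd(a, b, c) = 1.
Reduced forces 3a^2 <= |D| = 5892, so 1 <= a <= 44; b must have the parity of D, and c = (b^2 - D)/(4a) must be an integer >= a.
Enumerate a = 1..44, b in [-a, a]:
  a=1: (1, 0, 1473)  [1]
  a=2: (2, 2, 737)  [1]
  a=3: (3, 0, 491)  [1]
  a=4..5: none
  a=6: (6, 6, 247)  [1]
  a=7: (7, -4, 211), (7, 4, 211)  [2]
  a=8..10: none
  a=11: (11, -2, 134), (11, 2, 134)  [2]
  a=12: none
  a=13: (13, -6, 114), (13, 6, 114)  [2]
  a=14: (14, -10, 107), (14, 10, 107)  [2]
  a=15..18: none
  a=19: (19, -6, 78), (19, 6, 78)  [2]
  a=20: none
  a=21: (21, -18, 74), (21, 18, 74)  [2]
  a=22: (22, -2, 67), (22, 2, 67)  [2]
  a=23..25: none
  a=26: (26, -6, 57), (26, 6, 57)  [2]
  a=27..28: none
  a=29: (29, -16, 53), (29, 16, 53)  [2]
  a=30..32: none
  a=33: (33, -24, 49), (33, 24, 49)  [2]
  a=34..36: none
  a=37: (37, -18, 42), (37, 18, 42)  [2]
  a=38: (38, -6, 39), (38, 6, 39)  [2]
  a=39..44: none
Total reduced forms: 1 + 1 + 1 + 1 + 2 + 2 + 2 + 2 + 2 + 2 + 2 + 2 + 2 + 2 + 2 + 2 = 28
h = 28

28


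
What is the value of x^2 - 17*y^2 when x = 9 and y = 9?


x^2 - d*y^2
= 9^2 - 17*9^2
= 81 - 1377
= -1296

-1296


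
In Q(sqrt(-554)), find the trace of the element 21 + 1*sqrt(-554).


Tr(a + b*sqrt(d)) = (a + b*sqrt(d)) + (a - b*sqrt(d)) = 2a
= 2 * (21)
= 42

42


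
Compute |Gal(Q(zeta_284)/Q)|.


|Gal(Q(zeta_284)/Q)| = phi(284)
= 140

140


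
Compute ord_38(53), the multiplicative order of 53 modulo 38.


We want ord_38(53), the smallest k >= 1 with 53^k = 1 mod 38.
n = 38 = 2 * 19, phi(38) = 18; the order divides phi(n).
Divisors of 18: 1, 2, 3, 6, 9, 18
Repeated squaring mod 38: 53^1 = 15, 53^2 = 35, 53^4 = 9, 53^8 = 5, 53^16 = 25
Test divisors in increasing order:
  k=1: 53^1 = 15 mod 38
  k=2: 53^2 = 35 mod 38
  k=3: 53^3 = 35 * 15 = 31 mod 38
  k=6: 53^6 = 9 * 35 = 11 mod 38
  k=9: 53^9 = 5 * 15 = 37 mod 38
  k=18: 53^18 = 25 * 35 = 1 mod 38  <- first divisor giving 1
Order = 18

18


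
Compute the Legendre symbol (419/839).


p = 839 is prime, so compute (419/839) with the reciprocity algorithm (Jacobi-symbol steps: pull out 2s via (2/n), flip via reciprocity, reduce):
  reciprocity: (419/839) -> -(839/419)
  reduce: (1/419)
  (1/419) = 1
Product of signs = -1
(419/839) = -1

-1


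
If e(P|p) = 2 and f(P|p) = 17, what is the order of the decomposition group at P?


|D_P| = e * f
= 2 * 17
= 34

34


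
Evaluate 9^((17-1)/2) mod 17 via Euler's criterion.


p = 17 is prime and the exponent is (p-1)/2 = 8, so by Euler's criterion 9^8 = (9/17) = +1 or -1 mod 17.
Compute by square-and-multiply:
  8 = 8 (binary 1000)
  Repeated squaring mod 17: 9^1 = 9, 9^2 = 13, 9^4 = 16, 9^8 = 1
  9^8 = 1 mod 17
Result 1: 9 is a quadratic residue mod 17.
9^8 mod 17 = 1

1


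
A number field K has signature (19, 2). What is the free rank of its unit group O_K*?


By Dirichlet's unit theorem:
rank = r1 + r2 - 1
= 19 + 2 - 1
= 20

20


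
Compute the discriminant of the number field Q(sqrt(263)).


For K = Q(sqrt(d)) with d squarefree: disc(K) = d if d = 1 mod 4, and disc(K) = 4d if d = 2 or 3 mod 4.
Here d = 263, and d mod 4 = 3.
d = 3 mod 4, not 1 (O_K = Z[sqrt(d)]), so disc(K) = 4d = 4 * (263) = 1052

1052


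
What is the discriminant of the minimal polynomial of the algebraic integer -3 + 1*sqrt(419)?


The element -3 + 1*sqrt(419) has minimal polynomial:
x^2 + 6*x - 410
Discriminant = (6)^2 - 4*(-410)
= 36 + 1640
= 1676

1676


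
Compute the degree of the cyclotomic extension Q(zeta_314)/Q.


The degree equals Euler's totient phi(314).
314 = 2 * 157
phi(314) = 156

156


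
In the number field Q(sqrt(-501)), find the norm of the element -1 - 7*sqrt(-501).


N(a + b*sqrt(d)) = a^2 - d*b^2
= (-1)^2 - (-501)*(-7)^2
= 1 + 24549
= 24550

24550


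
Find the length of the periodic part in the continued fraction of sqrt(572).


Run the CF algorithm for sqrt(572).
a_0 = floor(sqrt(572)) = 23; set m_0=0, q_0=1.
Recurrence: m' = q*a - m,  q' = (d - m'^2)/q,  a' = floor((a_0 + m')/q').
  step 1: m=23, q=43, a=1
  step 2: m=20, q=4, a=10
  step 3: m=20, q=43, a=1
  step 4: m=23, q=1, a=46
a_4 = 2*a_0 = 46, so the period closes here.
sqrt(572) = [23; 1, 10, 1, 46]
Period length = 4

4


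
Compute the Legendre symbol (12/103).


p = 103 is prime, so compute (12/103) with the reciprocity algorithm (Jacobi-symbol steps: pull out 2s via (2/n), flip via reciprocity, reduce):
  pull out 2: (2/103) = +1  (since 103 mod 8 = 7)
  pull out 2: (2/103) = +1  (since 103 mod 8 = 7)
  reciprocity: (3/103) -> -(103/3)
  reduce: (1/3)
  (1/3) = 1
Product of signs = -1
(12/103) = -1

-1


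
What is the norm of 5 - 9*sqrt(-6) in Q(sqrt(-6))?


N(a + b*sqrt(d)) = a^2 - d*b^2
= (5)^2 - (-6)*(-9)^2
= 25 + 486
= 511

511


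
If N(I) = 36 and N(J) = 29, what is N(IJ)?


N(IJ) = N(I) * N(J)
= 36 * 29
= 1044

1044


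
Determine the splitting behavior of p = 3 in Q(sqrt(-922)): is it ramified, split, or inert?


K = Q(sqrt(-922)). Since d mod 4 = 2, disc(K) = -3688.
Check p | disc: -3688 mod 3 = 2.
p does not divide disc. Compute Legendre symbol (d/p):
2^((3-1)/2) mod 3 = -1
(d/p) = -1, so p is inert: (p) stays prime with e=1, f=2, g=1.
Therefore p is inert.

inert


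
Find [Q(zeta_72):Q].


The degree equals Euler's totient phi(72).
72 = 2^3 * 3^2
phi(72) = 24

24


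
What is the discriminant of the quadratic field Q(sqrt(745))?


For K = Q(sqrt(d)) with d squarefree: disc(K) = d if d = 1 mod 4, and disc(K) = 4d if d = 2 or 3 mod 4.
Here d = 745, and d mod 4 = 1.
d = 1 mod 4 (O_K = Z[(1+sqrt(d))/2]), so disc(K) = d = 745

745


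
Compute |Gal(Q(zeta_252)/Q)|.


|Gal(Q(zeta_252)/Q)| = phi(252)
= 72

72


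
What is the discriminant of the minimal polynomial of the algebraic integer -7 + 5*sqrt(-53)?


The element -7 + 5*sqrt(-53) has minimal polynomial:
x^2 + 14*x + 1374
Discriminant = (14)^2 - 4*(1374)
= 196 - 5496
= -5300

-5300


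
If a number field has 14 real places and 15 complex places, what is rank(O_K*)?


By Dirichlet's unit theorem:
rank = r1 + r2 - 1
= 14 + 15 - 1
= 28

28


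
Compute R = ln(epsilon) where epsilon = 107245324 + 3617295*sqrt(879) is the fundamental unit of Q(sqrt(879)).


epsilon = 107245324 + 3617295*sqrt(879)
= 2.1449e+08
R = ln(2.1449e+08)
= 19.1838

19.1838


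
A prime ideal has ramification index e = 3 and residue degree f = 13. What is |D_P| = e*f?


|D_P| = e * f
= 3 * 13
= 39

39


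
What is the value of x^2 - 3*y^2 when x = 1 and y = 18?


x^2 - d*y^2
= 1^2 - 3*18^2
= 1 - 972
= -971

-971


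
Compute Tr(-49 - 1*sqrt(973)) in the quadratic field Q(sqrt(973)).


Tr(a + b*sqrt(d)) = (a + b*sqrt(d)) + (a - b*sqrt(d)) = 2a
= 2 * (-49)
= -98

-98


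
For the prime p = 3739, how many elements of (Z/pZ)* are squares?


For prime p, the number of non-zero quadratic residues is (p-1)/2.
= (3739-1)/2
= 1869

1869


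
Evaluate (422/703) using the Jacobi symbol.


Compute (422/703) via quadratic reciprocity:
  pull out 2: (2/703) = +1  (since 703 mod 8 = 7)
  reciprocity: (211/703) -> -(703/211)
  reduce: (70/211)
  pull out 2: (2/211) = -1  (since 211 mod 8 = 3)
  reciprocity: (35/211) -> -(211/35)
  reduce: (1/35)
  (1/35) = 1
Product of signs = -1

-1


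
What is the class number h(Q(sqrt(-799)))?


K = Q(sqrt(-799)). d mod 4 = 1, so D = disc(K) = d = -799
h(K) equals the number of primitive reduced positive-definite forms (a, b, c) = a*x^2 + b*x*y + c*y^2 with b^2 - 4ac = D,
where reduced means |b| <= a <= c, with b >= 0 whenever |b| = a or a = c, and primitive means gcd(a, b, c) = 1.
Reduced forces 3a^2 <= |D| = 799, so 1 <= a <= 16; b must have the parity of D, and c = (b^2 - D)/(4a) must be an integer >= a.
Enumerate a = 1..16, b in [-a, a]:
  a=1: (1, 1, 200)  [1]
  a=2: (2, -1, 100), (2, 1, 100)  [2]
  a=3: none
  a=4: (4, -1, 50), (4, 1, 50)  [2]
  a=5: (5, -1, 40), (5, 1, 40)  [2]
  a=6..7: none
  a=8: (8, -1, 25), (8, 1, 25)  [2]
  a=9: none
  a=10: (10, -9, 22), (10, -1, 20), (10, 1, 20), (10, 9, 22)  [4]
  a=11: (11, -9, 20), (11, 9, 20)  [2]
  a=12..15: none
  a=16: (16, 15, 16)  [1]
Total reduced forms: 1 + 2 + 2 + 2 + 2 + 4 + 2 + 1 = 16
h = 16

16


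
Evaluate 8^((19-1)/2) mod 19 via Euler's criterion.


p = 19 is prime and the exponent is (p-1)/2 = 9, so by Euler's criterion 8^9 = (8/19) = +1 or -1 mod 19.
Compute by square-and-multiply:
  9 = 8 + 1 (binary 1001)
  Repeated squaring mod 19: 8^1 = 8, 8^2 = 7, 8^4 = 11, 8^8 = 7
  8^9 = 8^8 * 8^1 = 7 * 8 mod 19
    7 * 8 = 56 = 18 mod 19
  8^9 = 18 mod 19
Result 18 = p - 1 = -1 mod 19: 8 is a quadratic non-residue mod 19. As a residue in [0, p-1] the value is 18.
8^9 mod 19 = 18

18


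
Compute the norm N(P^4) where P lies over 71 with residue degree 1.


N(P^a) = p^(a*f)
= 71^(4*1)
= 71^4
= 25411681

25411681


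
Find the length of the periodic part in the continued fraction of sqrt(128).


Run the CF algorithm for sqrt(128).
a_0 = floor(sqrt(128)) = 11; set m_0=0, q_0=1.
Recurrence: m' = q*a - m,  q' = (d - m'^2)/q,  a' = floor((a_0 + m')/q').
  step 1: m=11, q=7, a=3
  step 2: m=10, q=4, a=5
  step 3: m=10, q=7, a=3
  step 4: m=11, q=1, a=22
a_4 = 2*a_0 = 22, so the period closes here.
sqrt(128) = [11; 3, 5, 3, 22]
Period length = 4

4


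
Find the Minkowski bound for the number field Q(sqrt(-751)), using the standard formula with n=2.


d = -751, d mod 4 = 1, so disc(K) = d = -751; |disc(K)| = 751
Imaginary quadratic field, so n = 2, s = r2 = 1, r1 = 0
M = (n!/n^n) * (4/pi)^s * sqrt(|disc(K)|) = (2!/2^2) * (4/pi)^1 * sqrt(751)
= 0.5 * 1.273240 * 27.404379
= 17.4462

17.4462


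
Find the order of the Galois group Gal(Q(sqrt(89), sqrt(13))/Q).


The 2 square roots of distinct primes are multiplicatively independent over Q,
so [K:Q] = 2^2 and Gal(K/Q) is isomorphic to (Z/2Z)^2.
|Gal| = 2^2 = 4

4


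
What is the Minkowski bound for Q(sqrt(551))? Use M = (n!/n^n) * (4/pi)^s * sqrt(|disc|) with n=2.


d = 551, d mod 4 = 3, so disc(K) = 4d = 2204; |disc(K)| = 2204
Real quadratic field, so n = 2, s = r2 = 0, r1 = 2
M = (n!/n^n) * (4/pi)^s * sqrt(|disc(K)|) = (2!/2^2) * (4/pi)^0 * sqrt(2204)
= 0.5 * 1.000000 * 46.946778
= 23.4734

23.4734


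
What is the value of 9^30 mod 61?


p = 61 is prime and the exponent is (p-1)/2 = 30, so by Euler's criterion 9^30 = (9/61) = +1 or -1 mod 61.
Compute by square-and-multiply:
  30 = 16 + 8 + 4 + 2 (binary 11110)
  Repeated squaring mod 61: 9^1 = 9, 9^2 = 20, 9^4 = 34, 9^8 = 58, 9^16 = 9
  9^30 = 9^16 * 9^8 * 9^4 * 9^2 = 9 * 58 * 34 * 20 mod 61
    9 * 58 = 522 = 34 mod 61
    34 * 34 = 1156 = 58 mod 61
    58 * 20 = 1160 = 1 mod 61
  9^30 = 1 mod 61
Result 1: 9 is a quadratic residue mod 61.
9^30 mod 61 = 1

1


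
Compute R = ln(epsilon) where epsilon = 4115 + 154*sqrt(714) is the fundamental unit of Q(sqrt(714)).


epsilon = 4115 + 154*sqrt(714)
= 8229.9999
R = ln(8229.9999)
= 9.0155

9.0155


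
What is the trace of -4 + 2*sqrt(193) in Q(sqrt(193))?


Tr(a + b*sqrt(d)) = (a + b*sqrt(d)) + (a - b*sqrt(d)) = 2a
= 2 * (-4)
= -8

-8


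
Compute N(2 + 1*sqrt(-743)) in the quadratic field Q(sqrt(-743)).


N(a + b*sqrt(d)) = a^2 - d*b^2
= (2)^2 - (-743)*(1)^2
= 4 + 743
= 747

747


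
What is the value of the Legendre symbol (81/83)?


p = 83 is prime, so compute (81/83) with the reciprocity algorithm (Jacobi-symbol steps: pull out 2s via (2/n), flip via reciprocity, reduce):
  reciprocity: (81/83) -> +(83/81)
  reduce: (2/81)
  pull out 2: (2/81) = +1  (since 81 mod 8 = 1)
  (1/81) = 1
Product of signs = 1
(81/83) = 1

1


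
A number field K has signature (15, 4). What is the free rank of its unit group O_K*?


By Dirichlet's unit theorem:
rank = r1 + r2 - 1
= 15 + 4 - 1
= 18

18


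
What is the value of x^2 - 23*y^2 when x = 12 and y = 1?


x^2 - d*y^2
= 12^2 - 23*1^2
= 144 - 23
= 121

121


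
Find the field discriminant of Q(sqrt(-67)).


For K = Q(sqrt(d)) with d squarefree: disc(K) = d if d = 1 mod 4, and disc(K) = 4d if d = 2 or 3 mod 4.
Here d = -67, and d mod 4 = 1.
d = 1 mod 4 (O_K = Z[(1+sqrt(d))/2]), so disc(K) = d = -67

-67


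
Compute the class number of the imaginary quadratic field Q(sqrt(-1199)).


K = Q(sqrt(-1199)). d mod 4 = 1, so D = disc(K) = d = -1199
h(K) equals the number of primitive reduced positive-definite forms (a, b, c) = a*x^2 + b*x*y + c*y^2 with b^2 - 4ac = D,
where reduced means |b| <= a <= c, with b >= 0 whenever |b| = a or a = c, and primitive means gcd(a, b, c) = 1.
Reduced forces 3a^2 <= |D| = 1199, so 1 <= a <= 19; b must have the parity of D, and c = (b^2 - D)/(4a) must be an integer >= a.
Enumerate a = 1..19, b in [-a, a]:
  a=1: (1, 1, 300)  [1]
  a=2: (2, -1, 150), (2, 1, 150)  [2]
  a=3: (3, -1, 100), (3, 1, 100)  [2]
  a=4: (4, -1, 75), (4, 1, 75)  [2]
  a=5: (5, -1, 60), (5, 1, 60)  [2]
  a=6: (6, -5, 51), (6, -1, 50), (6, 1, 50), (6, 5, 51)  [4]
  a=7: none
  a=8: (8, -7, 39), (8, 7, 39)  [2]
  a=9: (9, -5, 34), (9, 5, 34)  [2]
  a=10: (10, -9, 32), (10, -1, 30), (10, 1, 30), (10, 9, 32)  [4]
  a=11: (11, 11, 30)  [1]
  a=12: (12, -7, 26), (12, -1, 25), (12, 1, 25), (12, 7, 26)  [4]
  a=13: (13, -7, 24), (13, 7, 24)  [2]
  a=14: none
  a=15: (15, -11, 22), (15, -1, 20), (15, 1, 20), (15, 11, 22)  [4]
  a=16: (16, -9, 20), (16, 9, 20)  [2]
  a=17: (17, -5, 18), (17, 5, 18)  [2]
  a=18: (18, -13, 19), (18, 13, 19)  [2]
  a=19: none
Total reduced forms: 1 + 2 + 2 + 2 + 2 + 4 + 2 + 2 + 4 + 1 + 4 + 2 + 4 + 2 + 2 + 2 = 38
h = 38

38


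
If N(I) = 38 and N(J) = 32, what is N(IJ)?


N(IJ) = N(I) * N(J)
= 38 * 32
= 1216

1216


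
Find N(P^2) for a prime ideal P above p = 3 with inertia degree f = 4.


N(P^a) = p^(a*f)
= 3^(2*4)
= 3^8
= 6561

6561


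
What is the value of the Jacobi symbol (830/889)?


Compute (830/889) via quadratic reciprocity:
  pull out 2: (2/889) = +1  (since 889 mod 8 = 1)
  reciprocity: (415/889) -> +(889/415)
  reduce: (59/415)
  reciprocity: (59/415) -> -(415/59)
  reduce: (2/59)
  pull out 2: (2/59) = -1  (since 59 mod 8 = 3)
  (1/59) = 1
Product of signs = 1

1


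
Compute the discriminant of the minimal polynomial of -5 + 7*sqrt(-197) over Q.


The element -5 + 7*sqrt(-197) has minimal polynomial:
x^2 + 10*x + 9678
Discriminant = (10)^2 - 4*(9678)
= 100 - 38712
= -38612

-38612


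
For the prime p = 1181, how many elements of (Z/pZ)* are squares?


For prime p, the number of non-zero quadratic residues is (p-1)/2.
= (1181-1)/2
= 590

590


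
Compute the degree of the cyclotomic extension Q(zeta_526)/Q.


The degree equals Euler's totient phi(526).
526 = 2 * 263
phi(526) = 262

262


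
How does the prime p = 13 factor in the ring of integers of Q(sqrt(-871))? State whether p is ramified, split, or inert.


K = Q(sqrt(-871)). Since d mod 4 = 1, disc(K) = -871.
Check p | disc: -871 mod 13 = 0.
p divides disc, so p ramifies: (p) = P^2 with e=2, f=1, g=1.
Therefore p is ramified.

ramified


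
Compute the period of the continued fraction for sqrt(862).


Run the CF algorithm for sqrt(862).
a_0 = floor(sqrt(862)) = 29; set m_0=0, q_0=1.
Recurrence: m' = q*a - m,  q' = (d - m'^2)/q,  a' = floor((a_0 + m')/q').
  step 1: m=29, q=21, a=2
  step 2: m=13, q=33, a=1
  step 3: m=20, q=14, a=3
  step 4: m=22, q=27, a=1
  step 5: m=5, q=31, a=1
  step 6: m=26, q=6, a=9
  step 7: m=28, q=13, a=4
  step 8: m=24, q=22, a=2
  step 9: m=20, q=21, a=2
  step 10: m=22, q=18, a=2
  step 11: m=14, q=37, a=1
  step 12: m=23, q=9, a=5
  step 13: m=22, q=42, a=1
  step 14: m=20, q=11, a=4
  step 15: m=24, q=26, a=2
  step 16: m=28, q=3, a=19
  step 17: m=29, q=7, a=8
  step 18: m=27, q=19, a=2
  step 19: m=11, q=39, a=1
  step 20: m=28, q=2, a=28
  step 21: m=28, q=39, a=1
  step 22: m=11, q=19, a=2
  step 23: m=27, q=7, a=8
  step 24: m=29, q=3, a=19
  step 25: m=28, q=26, a=2
  step 26: m=24, q=11, a=4
  step 27: m=20, q=42, a=1
  step 28: m=22, q=9, a=5
  step 29: m=23, q=37, a=1
  step 30: m=14, q=18, a=2
  step 31: m=22, q=21, a=2
  step 32: m=20, q=22, a=2
  step 33: m=24, q=13, a=4
  step 34: m=28, q=6, a=9
  step 35: m=26, q=31, a=1
  step 36: m=5, q=27, a=1
  step 37: m=22, q=14, a=3
  step 38: m=20, q=33, a=1
  step 39: m=13, q=21, a=2
  step 40: m=29, q=1, a=58
a_40 = 2*a_0 = 58, so the period closes here.
sqrt(862) = [29; 2, 1, 3, 1, 1, 9, 4, 2, 2, 2, 1, 5, 1, 4, 2, 19, 8, 2, 1, 28, 1, 2, 8, 19, 2, 4, 1, 5, 1, 2, 2, 2, 4, 9, 1, 1, 3, 1, 2, 58]
Period length = 40

40


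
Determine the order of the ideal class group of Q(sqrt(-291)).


K = Q(sqrt(-291)). d mod 4 = 1, so D = disc(K) = d = -291
h(K) equals the number of primitive reduced positive-definite forms (a, b, c) = a*x^2 + b*x*y + c*y^2 with b^2 - 4ac = D,
where reduced means |b| <= a <= c, with b >= 0 whenever |b| = a or a = c, and primitive means gcd(a, b, c) = 1.
Reduced forces 3a^2 <= |D| = 291, so 1 <= a <= 9; b must have the parity of D, and c = (b^2 - D)/(4a) must be an integer >= a.
Enumerate a = 1..9, b in [-a, a]:
  a=1: (1, 1, 73)  [1]
  a=2: none
  a=3: (3, 3, 25)  [1]
  a=4: none
  a=5: (5, -3, 15), (5, 3, 15)  [2]
  a=6..9: none
Total reduced forms: 1 + 1 + 2 = 4
h = 4

4


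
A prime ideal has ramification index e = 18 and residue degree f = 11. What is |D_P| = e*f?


|D_P| = e * f
= 18 * 11
= 198

198


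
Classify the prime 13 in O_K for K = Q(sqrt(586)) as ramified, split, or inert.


K = Q(sqrt(586)). Since d mod 4 = 2, disc(K) = 2344.
Check p | disc: 2344 mod 13 = 4.
p does not divide disc. Compute Legendre symbol (d/p):
1^((13-1)/2) mod 13 = 1
(d/p) = 1, so p splits: (p) = P*P' with e=1, f=1, g=2.
Therefore p is split.

split


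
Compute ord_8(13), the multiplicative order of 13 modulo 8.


We want ord_8(13), the smallest k >= 1 with 13^k = 1 mod 8.
n = 8 = 2^3, phi(8) = 4; the order divides phi(n).
Divisors of 4: 1, 2, 4
Repeated squaring mod 8: 13^1 = 5, 13^2 = 1, 13^4 = 1
Test divisors in increasing order:
  k=1: 13^1 = 5 mod 8
  k=2: 13^2 = 1 mod 8  <- first divisor giving 1
Order = 2

2


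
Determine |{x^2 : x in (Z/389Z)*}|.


For prime p, the number of non-zero quadratic residues is (p-1)/2.
= (389-1)/2
= 194

194


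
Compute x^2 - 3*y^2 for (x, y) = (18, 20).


x^2 - d*y^2
= 18^2 - 3*20^2
= 324 - 1200
= -876

-876


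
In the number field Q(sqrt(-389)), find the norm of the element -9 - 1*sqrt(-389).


N(a + b*sqrt(d)) = a^2 - d*b^2
= (-9)^2 - (-389)*(-1)^2
= 81 + 389
= 470

470


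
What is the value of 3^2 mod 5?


p = 5 is prime and the exponent is (p-1)/2 = 2, so by Euler's criterion 3^2 = (3/5) = +1 or -1 mod 5.
Compute by square-and-multiply:
  2 = 2 (binary 10)
  Repeated squaring mod 5: 3^1 = 3, 3^2 = 4
  3^2 = 4 mod 5
Result 4 = p - 1 = -1 mod 5: 3 is a quadratic non-residue mod 5. As a residue in [0, p-1] the value is 4.
3^2 mod 5 = 4

4


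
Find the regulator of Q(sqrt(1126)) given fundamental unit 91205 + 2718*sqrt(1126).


epsilon = 91205 + 2718*sqrt(1126)
= 182410.0000
R = ln(182410.0000)
= 12.1140

12.1140


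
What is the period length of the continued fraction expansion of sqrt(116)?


Run the CF algorithm for sqrt(116).
a_0 = floor(sqrt(116)) = 10; set m_0=0, q_0=1.
Recurrence: m' = q*a - m,  q' = (d - m'^2)/q,  a' = floor((a_0 + m')/q').
  step 1: m=10, q=16, a=1
  step 2: m=6, q=5, a=3
  step 3: m=9, q=7, a=2
  step 4: m=5, q=13, a=1
  step 5: m=8, q=4, a=4
  step 6: m=8, q=13, a=1
  step 7: m=5, q=7, a=2
  step 8: m=9, q=5, a=3
  step 9: m=6, q=16, a=1
  step 10: m=10, q=1, a=20
a_10 = 2*a_0 = 20, so the period closes here.
sqrt(116) = [10; 1, 3, 2, 1, 4, 1, 2, 3, 1, 20]
Period length = 10

10


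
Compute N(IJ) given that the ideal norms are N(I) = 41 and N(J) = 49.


N(IJ) = N(I) * N(J)
= 41 * 49
= 2009

2009


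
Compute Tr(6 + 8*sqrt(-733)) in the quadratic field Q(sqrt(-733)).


Tr(a + b*sqrt(d)) = (a + b*sqrt(d)) + (a - b*sqrt(d)) = 2a
= 2 * (6)
= 12

12


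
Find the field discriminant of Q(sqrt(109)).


For K = Q(sqrt(d)) with d squarefree: disc(K) = d if d = 1 mod 4, and disc(K) = 4d if d = 2 or 3 mod 4.
Here d = 109, and d mod 4 = 1.
d = 1 mod 4 (O_K = Z[(1+sqrt(d))/2]), so disc(K) = d = 109

109


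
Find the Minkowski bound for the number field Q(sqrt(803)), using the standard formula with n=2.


d = 803, d mod 4 = 3, so disc(K) = 4d = 3212; |disc(K)| = 3212
Real quadratic field, so n = 2, s = r2 = 0, r1 = 2
M = (n!/n^n) * (4/pi)^s * sqrt(|disc(K)|) = (2!/2^2) * (4/pi)^0 * sqrt(3212)
= 0.5 * 1.000000 * 56.674509
= 28.3373

28.3373


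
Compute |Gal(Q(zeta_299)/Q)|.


|Gal(Q(zeta_299)/Q)| = phi(299)
= 264

264


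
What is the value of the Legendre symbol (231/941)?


p = 941 is prime, so compute (231/941) with the reciprocity algorithm (Jacobi-symbol steps: pull out 2s via (2/n), flip via reciprocity, reduce):
  reciprocity: (231/941) -> +(941/231)
  reduce: (17/231)
  reciprocity: (17/231) -> +(231/17)
  reduce: (10/17)
  pull out 2: (2/17) = +1  (since 17 mod 8 = 1)
  reciprocity: (5/17) -> +(17/5)
  reduce: (2/5)
  pull out 2: (2/5) = -1  (since 5 mod 8 = 5)
  (1/5) = 1
Product of signs = -1
(231/941) = -1

-1


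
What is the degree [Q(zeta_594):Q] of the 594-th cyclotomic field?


The degree equals Euler's totient phi(594).
594 = 2 * 3^3 * 11
phi(594) = 180

180


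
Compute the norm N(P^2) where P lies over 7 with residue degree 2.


N(P^a) = p^(a*f)
= 7^(2*2)
= 7^4
= 2401

2401


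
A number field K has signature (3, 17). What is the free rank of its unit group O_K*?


By Dirichlet's unit theorem:
rank = r1 + r2 - 1
= 3 + 17 - 1
= 19

19


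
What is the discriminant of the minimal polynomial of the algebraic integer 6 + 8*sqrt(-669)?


The element 6 + 8*sqrt(-669) has minimal polynomial:
x^2 - 12*x + 42852
Discriminant = (-12)^2 - 4*(42852)
= 144 - 171408
= -171264

-171264


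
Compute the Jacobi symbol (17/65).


Compute (17/65) via quadratic reciprocity:
  reciprocity: (17/65) -> +(65/17)
  reduce: (14/17)
  pull out 2: (2/17) = +1  (since 17 mod 8 = 1)
  reciprocity: (7/17) -> +(17/7)
  reduce: (3/7)
  reciprocity: (3/7) -> -(7/3)
  reduce: (1/3)
  (1/3) = 1
Product of signs = -1

-1
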